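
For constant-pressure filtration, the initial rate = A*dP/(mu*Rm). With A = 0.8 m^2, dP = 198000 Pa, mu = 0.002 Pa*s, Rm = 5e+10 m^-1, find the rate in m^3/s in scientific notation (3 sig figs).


rate = A * dP / (mu * Rm)
rate = 0.8 * 198000 / (0.002 * 5e+10)
rate = 158400.0 / 1.000e+08
rate = 1.58e-03 m^3/s


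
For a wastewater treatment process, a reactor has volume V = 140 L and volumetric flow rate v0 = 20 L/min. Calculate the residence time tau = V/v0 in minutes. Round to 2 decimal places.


tau = V / v0
tau = 140 / 20
tau = 7.00 min


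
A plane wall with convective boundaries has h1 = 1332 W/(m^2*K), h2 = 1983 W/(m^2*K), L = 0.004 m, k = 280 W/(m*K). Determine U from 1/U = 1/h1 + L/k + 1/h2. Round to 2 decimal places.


1/U = 1/h1 + L/k + 1/h2
1/U = 1/1332 + 0.004/280 + 1/1983
1/U = 0.0007507508 + 1.42857e-05 + 0.0005042864
1/U = 0.0012693229
U = 787.82 W/(m^2*K)


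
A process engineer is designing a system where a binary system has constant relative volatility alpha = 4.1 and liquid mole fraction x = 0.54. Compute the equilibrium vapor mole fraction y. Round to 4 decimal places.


y = alpha*x / (1 + (alpha-1)*x)
y = 4.1*0.54 / (1 + (4.1-1)*0.54)
y = 2.214 / (1 + 1.674)
y = 2.214 / 2.674
y = 0.8280


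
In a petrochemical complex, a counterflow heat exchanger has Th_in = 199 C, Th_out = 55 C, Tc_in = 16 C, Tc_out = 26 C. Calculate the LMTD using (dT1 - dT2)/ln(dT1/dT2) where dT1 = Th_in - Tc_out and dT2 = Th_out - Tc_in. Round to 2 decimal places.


dT1 = Th_in - Tc_out = 199 - 26 = 173
dT2 = Th_out - Tc_in = 55 - 16 = 39
LMTD = (dT1 - dT2) / ln(dT1/dT2)
LMTD = (173 - 39) / ln(173/39)
LMTD = 89.95 K


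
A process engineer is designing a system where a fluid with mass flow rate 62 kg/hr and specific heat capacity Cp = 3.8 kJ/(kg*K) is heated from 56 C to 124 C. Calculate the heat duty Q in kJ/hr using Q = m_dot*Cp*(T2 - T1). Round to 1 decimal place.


Q = m_dot * Cp * (T2 - T1)
Q = 62 * 3.8 * (124 - 56)
Q = 62 * 3.8 * 68
Q = 16020.8 kJ/hr


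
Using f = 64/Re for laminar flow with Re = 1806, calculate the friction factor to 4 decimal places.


f = 64 / Re
f = 64 / 1806
f = 0.0354


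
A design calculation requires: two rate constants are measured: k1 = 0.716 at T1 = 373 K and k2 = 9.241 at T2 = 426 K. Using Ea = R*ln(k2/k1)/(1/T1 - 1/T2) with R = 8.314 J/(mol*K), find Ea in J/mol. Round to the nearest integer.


Ea = R * ln(k2/k1) / (1/T1 - 1/T2)
ln(k2/k1) = ln(9.241/0.716) = 2.5577252
1/T1 - 1/T2 = 1/373 - 1/426 = 0.000333547307
Ea = 8.314 * 2.5577252 / 0.000333547307
Ea = 63754 J/mol


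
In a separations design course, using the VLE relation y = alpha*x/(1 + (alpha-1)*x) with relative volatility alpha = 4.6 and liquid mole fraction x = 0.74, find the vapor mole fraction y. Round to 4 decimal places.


y = alpha*x / (1 + (alpha-1)*x)
y = 4.6*0.74 / (1 + (4.6-1)*0.74)
y = 3.404 / (1 + 2.664)
y = 3.404 / 3.664
y = 0.9290


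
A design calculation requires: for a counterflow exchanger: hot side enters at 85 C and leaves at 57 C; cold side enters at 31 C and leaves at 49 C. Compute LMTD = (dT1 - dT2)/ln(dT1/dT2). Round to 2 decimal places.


dT1 = Th_in - Tc_out = 85 - 49 = 36
dT2 = Th_out - Tc_in = 57 - 31 = 26
LMTD = (dT1 - dT2) / ln(dT1/dT2)
LMTD = (36 - 26) / ln(36/26)
LMTD = 30.73 K


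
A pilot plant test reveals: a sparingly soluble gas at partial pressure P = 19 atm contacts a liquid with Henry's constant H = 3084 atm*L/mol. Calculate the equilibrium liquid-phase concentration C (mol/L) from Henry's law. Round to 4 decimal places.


C = P / H
C = 19 / 3084
C = 0.0062 mol/L


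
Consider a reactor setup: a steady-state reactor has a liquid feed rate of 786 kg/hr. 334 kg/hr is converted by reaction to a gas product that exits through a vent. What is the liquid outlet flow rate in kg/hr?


Steady-state mass balance on the main outlet: F_out = F_in - F_removed
F_out = 786 - 334
F_out = 452 kg/hr


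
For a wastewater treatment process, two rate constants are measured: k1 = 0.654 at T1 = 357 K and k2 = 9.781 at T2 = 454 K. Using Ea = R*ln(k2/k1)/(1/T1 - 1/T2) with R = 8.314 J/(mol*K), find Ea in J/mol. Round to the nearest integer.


Ea = R * ln(k2/k1) / (1/T1 - 1/T2)
ln(k2/k1) = ln(9.781/0.654) = 2.7050897
1/T1 - 1/T2 = 1/357 - 1/454 = 0.000598477276
Ea = 8.314 * 2.7050897 / 0.000598477276
Ea = 37579 J/mol


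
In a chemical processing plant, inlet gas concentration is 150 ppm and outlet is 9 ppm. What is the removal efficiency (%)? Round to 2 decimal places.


Efficiency = (G_in - G_out) / G_in * 100%
Efficiency = (150 - 9) / 150 * 100
Efficiency = 141 / 150 * 100
Efficiency = 94.00%


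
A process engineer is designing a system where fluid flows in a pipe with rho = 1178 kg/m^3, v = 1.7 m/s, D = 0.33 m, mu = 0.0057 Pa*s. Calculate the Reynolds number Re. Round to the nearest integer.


Re = rho * v * D / mu
Re = 1178 * 1.7 * 0.33 / 0.0057
Re = 660.858 / 0.0057
Re = 115940


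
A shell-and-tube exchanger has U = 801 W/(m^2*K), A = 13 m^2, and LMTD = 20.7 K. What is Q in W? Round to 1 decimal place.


Q = U * A * LMTD
Q = 801 * 13 * 20.7
Q = 215549.1 W


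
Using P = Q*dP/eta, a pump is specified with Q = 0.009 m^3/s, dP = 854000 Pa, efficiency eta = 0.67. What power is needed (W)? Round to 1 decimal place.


P = Q * dP / eta
P = 0.009 * 854000 / 0.67
P = 7686.0 / 0.67
P = 11471.6 W


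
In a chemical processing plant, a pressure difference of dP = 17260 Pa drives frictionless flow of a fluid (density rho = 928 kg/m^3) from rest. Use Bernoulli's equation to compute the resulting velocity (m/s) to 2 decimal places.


v = sqrt(2*dP/rho)
v = sqrt(2*17260/928)
v = sqrt(37.198276)
v = 6.10 m/s


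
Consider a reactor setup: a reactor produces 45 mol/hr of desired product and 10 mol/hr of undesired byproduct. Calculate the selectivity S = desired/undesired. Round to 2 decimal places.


S = desired product rate / undesired product rate
S = 45 / 10
S = 4.50


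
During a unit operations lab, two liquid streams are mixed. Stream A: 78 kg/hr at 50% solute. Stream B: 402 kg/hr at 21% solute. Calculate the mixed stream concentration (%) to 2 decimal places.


Mass balance on solute: F1*x1 + F2*x2 = F3*x3
F3 = F1 + F2 = 78 + 402 = 480 kg/hr
x3 = (F1*x1 + F2*x2)/F3
x3 = (78*0.5 + 402*0.21) / 480
x3 = 25.71%


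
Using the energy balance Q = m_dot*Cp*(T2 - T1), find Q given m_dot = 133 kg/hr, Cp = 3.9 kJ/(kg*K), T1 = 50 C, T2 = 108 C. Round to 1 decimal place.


Q = m_dot * Cp * (T2 - T1)
Q = 133 * 3.9 * (108 - 50)
Q = 133 * 3.9 * 58
Q = 30084.6 kJ/hr


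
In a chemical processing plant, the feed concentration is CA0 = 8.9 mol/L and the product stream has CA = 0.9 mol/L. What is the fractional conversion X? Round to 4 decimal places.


X = (CA0 - CA) / CA0
X = (8.9 - 0.9) / 8.9
X = 8.0 / 8.9
X = 0.8989


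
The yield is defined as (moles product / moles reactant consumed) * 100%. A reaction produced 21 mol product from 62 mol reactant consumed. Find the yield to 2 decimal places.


Yield = (moles product / moles consumed) * 100%
Yield = (21 / 62) * 100
Yield = 0.3387 * 100
Yield = 33.87%


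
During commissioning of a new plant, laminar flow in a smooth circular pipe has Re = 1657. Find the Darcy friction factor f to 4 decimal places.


f = 64 / Re
f = 64 / 1657
f = 0.0386


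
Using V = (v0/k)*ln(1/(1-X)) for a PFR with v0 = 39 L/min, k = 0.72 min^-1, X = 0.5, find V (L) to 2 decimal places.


V = (v0/k) * ln(1/(1-X))
V = (39/0.72) * ln(1/(1-0.5))
V = 54.166667 * ln(2.0)
V = 54.166667 * 0.693147
V = 37.55 L


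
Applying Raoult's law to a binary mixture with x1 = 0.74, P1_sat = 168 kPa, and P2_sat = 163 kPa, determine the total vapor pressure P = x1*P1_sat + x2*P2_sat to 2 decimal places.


P = x1*P1_sat + x2*P2_sat
x2 = 1 - x1 = 1 - 0.74 = 0.26
P = 0.74*168 + 0.26*163
P = 124.32 + 42.38
P = 166.70 kPa


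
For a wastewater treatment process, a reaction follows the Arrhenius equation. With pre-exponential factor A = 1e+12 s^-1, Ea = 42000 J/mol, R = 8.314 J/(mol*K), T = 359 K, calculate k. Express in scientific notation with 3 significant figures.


k = A * exp(-Ea/(R*T))
k = 1e+12 * exp(-42000 / (8.314 * 359))
k = 1e+12 * exp(-14.071643)
k = 7.74e+05


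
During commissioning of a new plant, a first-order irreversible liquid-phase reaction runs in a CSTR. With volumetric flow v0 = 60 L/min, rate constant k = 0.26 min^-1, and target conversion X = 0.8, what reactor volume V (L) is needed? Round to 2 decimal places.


V = v0 * X / (k * (1 - X))
V = 60 * 0.8 / (0.26 * (1 - 0.8))
V = 48.0 / (0.26 * 0.2)
V = 48.0 / 0.052
V = 923.08 L


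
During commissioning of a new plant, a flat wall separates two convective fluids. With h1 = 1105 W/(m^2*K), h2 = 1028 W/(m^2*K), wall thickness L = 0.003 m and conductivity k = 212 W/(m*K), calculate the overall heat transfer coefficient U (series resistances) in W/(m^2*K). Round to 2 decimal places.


1/U = 1/h1 + L/k + 1/h2
1/U = 1/1105 + 0.003/212 + 1/1028
1/U = 0.0009049774 + 1.41509e-05 + 0.0009727626
1/U = 0.0018918909
U = 528.57 W/(m^2*K)


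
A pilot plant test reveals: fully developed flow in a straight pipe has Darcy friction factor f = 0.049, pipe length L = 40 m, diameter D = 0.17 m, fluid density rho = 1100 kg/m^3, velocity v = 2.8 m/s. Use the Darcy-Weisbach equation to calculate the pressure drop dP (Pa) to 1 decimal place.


dP = f * (L/D) * (rho*v^2/2)
dP = 0.049 * (40/0.17) * (1100*2.8^2/2)
L/D = 235.29411765
rho*v^2/2 = 1100*7.84/2 = 4312.0
dP = 0.049 * 235.29411765 * 4312.0
dP = 49714.8 Pa


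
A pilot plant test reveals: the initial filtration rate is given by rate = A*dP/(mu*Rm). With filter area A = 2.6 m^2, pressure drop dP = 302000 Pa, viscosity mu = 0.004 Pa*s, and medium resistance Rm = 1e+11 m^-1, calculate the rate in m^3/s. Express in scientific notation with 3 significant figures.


rate = A * dP / (mu * Rm)
rate = 2.6 * 302000 / (0.004 * 1e+11)
rate = 785200.0 / 4.000e+08
rate = 1.96e-03 m^3/s


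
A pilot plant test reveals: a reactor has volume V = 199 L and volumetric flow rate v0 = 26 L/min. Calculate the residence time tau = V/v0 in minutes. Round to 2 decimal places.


tau = V / v0
tau = 199 / 26
tau = 7.65 min


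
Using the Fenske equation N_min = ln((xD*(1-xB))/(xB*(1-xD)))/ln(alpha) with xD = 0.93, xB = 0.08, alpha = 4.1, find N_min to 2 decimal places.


N_min = ln((xD*(1-xB))/(xB*(1-xD))) / ln(alpha)
Numerator inside ln: 0.8556 / 0.0056 = 152.785714
ln(152.785714) = 5.029036
ln(alpha) = ln(4.1) = 1.410987
N_min = 5.029036 / 1.410987 = 3.56


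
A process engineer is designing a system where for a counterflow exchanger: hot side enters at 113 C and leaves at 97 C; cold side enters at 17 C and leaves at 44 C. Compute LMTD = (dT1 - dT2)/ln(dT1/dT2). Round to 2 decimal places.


dT1 = Th_in - Tc_out = 113 - 44 = 69
dT2 = Th_out - Tc_in = 97 - 17 = 80
LMTD = (dT1 - dT2) / ln(dT1/dT2)
LMTD = (69 - 80) / ln(69/80)
LMTD = 74.36 K


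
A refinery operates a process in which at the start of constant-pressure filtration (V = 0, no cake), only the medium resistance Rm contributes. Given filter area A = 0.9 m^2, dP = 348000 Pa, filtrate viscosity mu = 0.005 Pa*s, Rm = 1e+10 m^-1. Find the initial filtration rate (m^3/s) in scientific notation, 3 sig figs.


rate = A * dP / (mu * Rm)
rate = 0.9 * 348000 / (0.005 * 1e+10)
rate = 313200.0 / 5.000e+07
rate = 6.26e-03 m^3/s


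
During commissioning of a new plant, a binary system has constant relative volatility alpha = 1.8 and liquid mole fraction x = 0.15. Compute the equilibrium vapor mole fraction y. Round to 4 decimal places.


y = alpha*x / (1 + (alpha-1)*x)
y = 1.8*0.15 / (1 + (1.8-1)*0.15)
y = 0.27 / (1 + 0.12)
y = 0.27 / 1.12
y = 0.2411


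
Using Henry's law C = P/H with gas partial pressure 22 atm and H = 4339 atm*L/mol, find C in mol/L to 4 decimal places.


C = P / H
C = 22 / 4339
C = 0.0051 mol/L


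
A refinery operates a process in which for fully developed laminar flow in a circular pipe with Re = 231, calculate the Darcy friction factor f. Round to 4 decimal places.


f = 64 / Re
f = 64 / 231
f = 0.2771


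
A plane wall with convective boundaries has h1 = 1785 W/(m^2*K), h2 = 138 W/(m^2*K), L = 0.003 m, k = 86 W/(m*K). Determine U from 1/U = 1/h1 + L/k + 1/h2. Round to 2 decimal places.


1/U = 1/h1 + L/k + 1/h2
1/U = 1/1785 + 0.003/86 + 1/138
1/U = 0.0005602241 + 3.48837e-05 + 0.0072463768
1/U = 0.0078414846
U = 127.53 W/(m^2*K)


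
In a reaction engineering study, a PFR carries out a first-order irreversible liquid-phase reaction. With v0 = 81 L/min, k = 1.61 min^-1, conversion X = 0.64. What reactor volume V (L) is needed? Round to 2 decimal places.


V = (v0/k) * ln(1/(1-X))
V = (81/1.61) * ln(1/(1-0.64))
V = 50.310559 * ln(2.777778)
V = 50.310559 * 1.021651
V = 51.40 L


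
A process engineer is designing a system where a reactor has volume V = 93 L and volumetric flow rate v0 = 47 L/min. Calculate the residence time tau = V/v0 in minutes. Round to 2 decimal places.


tau = V / v0
tau = 93 / 47
tau = 1.98 min


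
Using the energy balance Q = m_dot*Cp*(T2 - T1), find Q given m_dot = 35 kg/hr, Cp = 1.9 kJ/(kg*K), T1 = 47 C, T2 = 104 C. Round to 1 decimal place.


Q = m_dot * Cp * (T2 - T1)
Q = 35 * 1.9 * (104 - 47)
Q = 35 * 1.9 * 57
Q = 3790.5 kJ/hr


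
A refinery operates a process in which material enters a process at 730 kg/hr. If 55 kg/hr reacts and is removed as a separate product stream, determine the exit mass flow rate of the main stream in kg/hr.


Steady-state mass balance on the main outlet: F_out = F_in - F_removed
F_out = 730 - 55
F_out = 675 kg/hr


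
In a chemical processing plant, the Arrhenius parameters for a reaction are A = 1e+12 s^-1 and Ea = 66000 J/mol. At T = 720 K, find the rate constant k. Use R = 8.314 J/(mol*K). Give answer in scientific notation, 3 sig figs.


k = A * exp(-Ea/(R*T))
k = 1e+12 * exp(-66000 / (8.314 * 720))
k = 1e+12 * exp(-11.025579)
k = 1.63e+07


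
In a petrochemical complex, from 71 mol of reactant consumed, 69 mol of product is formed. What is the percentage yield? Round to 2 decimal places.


Yield = (moles product / moles consumed) * 100%
Yield = (69 / 71) * 100
Yield = 0.9718 * 100
Yield = 97.18%


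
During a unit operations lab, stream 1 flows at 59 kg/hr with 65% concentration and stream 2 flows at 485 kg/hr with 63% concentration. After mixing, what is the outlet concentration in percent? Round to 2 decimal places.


Mass balance on solute: F1*x1 + F2*x2 = F3*x3
F3 = F1 + F2 = 59 + 485 = 544 kg/hr
x3 = (F1*x1 + F2*x2)/F3
x3 = (59*0.65 + 485*0.63) / 544
x3 = 63.22%


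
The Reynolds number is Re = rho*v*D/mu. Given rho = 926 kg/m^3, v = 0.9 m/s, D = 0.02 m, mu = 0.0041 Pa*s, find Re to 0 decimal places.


Re = rho * v * D / mu
Re = 926 * 0.9 * 0.02 / 0.0041
Re = 16.668 / 0.0041
Re = 4065


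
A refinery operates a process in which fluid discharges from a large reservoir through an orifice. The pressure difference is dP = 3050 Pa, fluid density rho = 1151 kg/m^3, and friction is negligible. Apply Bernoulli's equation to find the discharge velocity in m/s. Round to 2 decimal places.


v = sqrt(2*dP/rho)
v = sqrt(2*3050/1151)
v = sqrt(5.299739)
v = 2.30 m/s


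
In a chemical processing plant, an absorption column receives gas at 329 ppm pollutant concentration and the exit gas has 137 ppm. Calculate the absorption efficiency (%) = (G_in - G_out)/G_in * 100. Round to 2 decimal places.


Efficiency = (G_in - G_out) / G_in * 100%
Efficiency = (329 - 137) / 329 * 100
Efficiency = 192 / 329 * 100
Efficiency = 58.36%


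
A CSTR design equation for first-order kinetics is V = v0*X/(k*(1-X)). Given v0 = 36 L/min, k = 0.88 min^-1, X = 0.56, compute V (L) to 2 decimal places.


V = v0 * X / (k * (1 - X))
V = 36 * 0.56 / (0.88 * (1 - 0.56))
V = 20.16 / (0.88 * 0.44)
V = 20.16 / 0.3872
V = 52.07 L


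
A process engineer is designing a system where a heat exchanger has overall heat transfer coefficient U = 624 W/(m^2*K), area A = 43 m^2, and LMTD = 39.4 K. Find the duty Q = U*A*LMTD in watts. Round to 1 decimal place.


Q = U * A * LMTD
Q = 624 * 43 * 39.4
Q = 1057180.8 W


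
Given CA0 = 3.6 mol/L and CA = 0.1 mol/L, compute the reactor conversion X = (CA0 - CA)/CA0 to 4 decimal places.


X = (CA0 - CA) / CA0
X = (3.6 - 0.1) / 3.6
X = 3.5 / 3.6
X = 0.9722


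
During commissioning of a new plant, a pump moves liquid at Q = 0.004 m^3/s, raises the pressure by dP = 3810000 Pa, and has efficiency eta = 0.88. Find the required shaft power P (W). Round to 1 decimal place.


P = Q * dP / eta
P = 0.004 * 3810000 / 0.88
P = 15240.0 / 0.88
P = 17318.2 W


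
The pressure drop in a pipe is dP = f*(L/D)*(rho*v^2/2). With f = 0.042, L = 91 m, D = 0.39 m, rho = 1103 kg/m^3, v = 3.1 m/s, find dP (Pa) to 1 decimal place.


dP = f * (L/D) * (rho*v^2/2)
dP = 0.042 * (91/0.39) * (1103*3.1^2/2)
L/D = 233.33333333
rho*v^2/2 = 1103*9.61/2 = 5299.915
dP = 0.042 * 233.33333333 * 5299.915
dP = 51939.2 Pa


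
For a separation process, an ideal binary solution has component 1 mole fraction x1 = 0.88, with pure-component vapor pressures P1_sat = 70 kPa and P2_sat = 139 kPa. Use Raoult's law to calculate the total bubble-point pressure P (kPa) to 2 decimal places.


P = x1*P1_sat + x2*P2_sat
x2 = 1 - x1 = 1 - 0.88 = 0.12
P = 0.88*70 + 0.12*139
P = 61.6 + 16.68
P = 78.28 kPa


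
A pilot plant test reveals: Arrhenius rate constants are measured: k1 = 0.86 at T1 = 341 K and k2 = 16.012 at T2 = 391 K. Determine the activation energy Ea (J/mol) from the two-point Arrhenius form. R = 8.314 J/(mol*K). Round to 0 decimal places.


Ea = R * ln(k2/k1) / (1/T1 - 1/T2)
ln(k2/k1) = ln(16.012/0.86) = 2.9241613
1/T1 - 1/T2 = 1/341 - 1/391 = 0.000375006563
Ea = 8.314 * 2.9241613 / 0.000375006563
Ea = 64829 J/mol


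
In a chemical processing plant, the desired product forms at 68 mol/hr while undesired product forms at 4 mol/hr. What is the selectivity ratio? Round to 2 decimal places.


S = desired product rate / undesired product rate
S = 68 / 4
S = 17.00


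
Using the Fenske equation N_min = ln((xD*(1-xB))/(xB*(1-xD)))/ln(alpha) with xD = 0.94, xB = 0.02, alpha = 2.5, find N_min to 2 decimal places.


N_min = ln((xD*(1-xB))/(xB*(1-xD))) / ln(alpha)
Numerator inside ln: 0.9212 / 0.0012 = 767.666667
ln(767.666667) = 6.643356
ln(alpha) = ln(2.5) = 0.916291
N_min = 6.643356 / 0.916291 = 7.25


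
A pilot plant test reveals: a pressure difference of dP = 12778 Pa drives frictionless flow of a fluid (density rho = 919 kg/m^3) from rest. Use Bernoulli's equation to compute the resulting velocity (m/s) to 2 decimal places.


v = sqrt(2*dP/rho)
v = sqrt(2*12778/919)
v = sqrt(27.808487)
v = 5.27 m/s


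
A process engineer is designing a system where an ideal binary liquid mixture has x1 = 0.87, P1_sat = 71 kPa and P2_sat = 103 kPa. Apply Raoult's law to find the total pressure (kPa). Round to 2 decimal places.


P = x1*P1_sat + x2*P2_sat
x2 = 1 - x1 = 1 - 0.87 = 0.13
P = 0.87*71 + 0.13*103
P = 61.77 + 13.39
P = 75.16 kPa


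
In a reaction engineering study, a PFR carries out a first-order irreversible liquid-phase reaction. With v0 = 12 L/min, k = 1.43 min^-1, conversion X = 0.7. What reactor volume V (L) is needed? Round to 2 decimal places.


V = (v0/k) * ln(1/(1-X))
V = (12/1.43) * ln(1/(1-0.7))
V = 8.391608 * ln(3.333333)
V = 8.391608 * 1.203973
V = 10.10 L


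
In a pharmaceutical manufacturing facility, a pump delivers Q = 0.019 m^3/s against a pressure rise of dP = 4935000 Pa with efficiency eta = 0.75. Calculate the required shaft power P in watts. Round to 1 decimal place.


P = Q * dP / eta
P = 0.019 * 4935000 / 0.75
P = 93765.0 / 0.75
P = 125020.0 W


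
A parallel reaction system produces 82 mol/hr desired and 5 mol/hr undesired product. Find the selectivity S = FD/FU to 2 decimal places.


S = desired product rate / undesired product rate
S = 82 / 5
S = 16.40


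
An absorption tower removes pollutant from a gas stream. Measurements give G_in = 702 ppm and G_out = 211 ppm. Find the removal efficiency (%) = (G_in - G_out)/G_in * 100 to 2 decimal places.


Efficiency = (G_in - G_out) / G_in * 100%
Efficiency = (702 - 211) / 702 * 100
Efficiency = 491 / 702 * 100
Efficiency = 69.94%


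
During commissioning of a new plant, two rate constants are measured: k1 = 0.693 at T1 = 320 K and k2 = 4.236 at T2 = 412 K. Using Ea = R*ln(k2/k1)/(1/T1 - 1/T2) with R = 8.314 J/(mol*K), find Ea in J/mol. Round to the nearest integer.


Ea = R * ln(k2/k1) / (1/T1 - 1/T2)
ln(k2/k1) = ln(4.236/0.693) = 1.8103447
1/T1 - 1/T2 = 1/320 - 1/412 = 0.000697815534
Ea = 8.314 * 1.8103447 / 0.000697815534
Ea = 21569 J/mol


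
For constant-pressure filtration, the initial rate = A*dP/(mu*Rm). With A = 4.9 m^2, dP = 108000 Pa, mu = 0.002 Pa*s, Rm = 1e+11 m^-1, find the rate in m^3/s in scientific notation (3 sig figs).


rate = A * dP / (mu * Rm)
rate = 4.9 * 108000 / (0.002 * 1e+11)
rate = 529200.0 / 2.000e+08
rate = 2.65e-03 m^3/s


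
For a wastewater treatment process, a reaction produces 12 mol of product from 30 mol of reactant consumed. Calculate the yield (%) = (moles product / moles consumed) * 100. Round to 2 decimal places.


Yield = (moles product / moles consumed) * 100%
Yield = (12 / 30) * 100
Yield = 0.4 * 100
Yield = 40.00%


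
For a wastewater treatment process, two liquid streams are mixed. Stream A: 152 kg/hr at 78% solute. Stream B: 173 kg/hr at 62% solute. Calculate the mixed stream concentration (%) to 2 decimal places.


Mass balance on solute: F1*x1 + F2*x2 = F3*x3
F3 = F1 + F2 = 152 + 173 = 325 kg/hr
x3 = (F1*x1 + F2*x2)/F3
x3 = (152*0.78 + 173*0.62) / 325
x3 = 69.48%


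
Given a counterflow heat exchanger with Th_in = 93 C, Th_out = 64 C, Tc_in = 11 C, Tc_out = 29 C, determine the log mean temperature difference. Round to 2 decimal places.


dT1 = Th_in - Tc_out = 93 - 29 = 64
dT2 = Th_out - Tc_in = 64 - 11 = 53
LMTD = (dT1 - dT2) / ln(dT1/dT2)
LMTD = (64 - 53) / ln(64/53)
LMTD = 58.33 K


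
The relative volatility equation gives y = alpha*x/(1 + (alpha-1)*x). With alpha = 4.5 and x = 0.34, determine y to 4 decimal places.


y = alpha*x / (1 + (alpha-1)*x)
y = 4.5*0.34 / (1 + (4.5-1)*0.34)
y = 1.53 / (1 + 1.19)
y = 1.53 / 2.19
y = 0.6986


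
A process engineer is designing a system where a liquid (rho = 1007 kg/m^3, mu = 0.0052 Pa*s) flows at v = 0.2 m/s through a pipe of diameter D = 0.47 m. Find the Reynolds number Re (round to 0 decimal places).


Re = rho * v * D / mu
Re = 1007 * 0.2 * 0.47 / 0.0052
Re = 94.658 / 0.0052
Re = 18203


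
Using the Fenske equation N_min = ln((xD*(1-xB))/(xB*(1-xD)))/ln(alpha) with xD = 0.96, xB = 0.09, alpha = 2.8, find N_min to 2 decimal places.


N_min = ln((xD*(1-xB))/(xB*(1-xD))) / ln(alpha)
Numerator inside ln: 0.8736 / 0.0036 = 242.666667
ln(242.666667) = 5.491689
ln(alpha) = ln(2.8) = 1.029619
N_min = 5.491689 / 1.029619 = 5.33


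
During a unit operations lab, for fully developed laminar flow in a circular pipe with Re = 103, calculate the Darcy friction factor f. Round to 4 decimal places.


f = 64 / Re
f = 64 / 103
f = 0.6214


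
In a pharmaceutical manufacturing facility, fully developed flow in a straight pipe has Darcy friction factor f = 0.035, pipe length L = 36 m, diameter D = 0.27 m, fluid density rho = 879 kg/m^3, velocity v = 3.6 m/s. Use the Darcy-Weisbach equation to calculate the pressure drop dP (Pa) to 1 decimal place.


dP = f * (L/D) * (rho*v^2/2)
dP = 0.035 * (36/0.27) * (879*3.6^2/2)
L/D = 133.33333333
rho*v^2/2 = 879*12.96/2 = 5695.92
dP = 0.035 * 133.33333333 * 5695.92
dP = 26581.0 Pa


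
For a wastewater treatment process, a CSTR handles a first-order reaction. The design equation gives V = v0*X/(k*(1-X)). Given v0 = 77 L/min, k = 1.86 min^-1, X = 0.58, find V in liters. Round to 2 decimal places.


V = v0 * X / (k * (1 - X))
V = 77 * 0.58 / (1.86 * (1 - 0.58))
V = 44.66 / (1.86 * 0.42)
V = 44.66 / 0.7812
V = 57.17 L


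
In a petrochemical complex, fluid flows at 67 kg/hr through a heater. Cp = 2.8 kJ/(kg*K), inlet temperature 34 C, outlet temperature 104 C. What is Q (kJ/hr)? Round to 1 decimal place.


Q = m_dot * Cp * (T2 - T1)
Q = 67 * 2.8 * (104 - 34)
Q = 67 * 2.8 * 70
Q = 13132.0 kJ/hr


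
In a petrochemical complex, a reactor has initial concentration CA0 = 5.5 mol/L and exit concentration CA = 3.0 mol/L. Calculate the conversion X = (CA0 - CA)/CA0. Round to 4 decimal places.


X = (CA0 - CA) / CA0
X = (5.5 - 3.0) / 5.5
X = 2.5 / 5.5
X = 0.4545


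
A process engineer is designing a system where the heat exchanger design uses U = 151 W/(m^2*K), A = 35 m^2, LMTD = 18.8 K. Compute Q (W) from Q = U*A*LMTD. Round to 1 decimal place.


Q = U * A * LMTD
Q = 151 * 35 * 18.8
Q = 99358.0 W


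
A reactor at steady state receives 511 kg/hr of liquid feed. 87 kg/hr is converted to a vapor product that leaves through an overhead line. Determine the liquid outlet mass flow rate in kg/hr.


Steady-state mass balance on the main outlet: F_out = F_in - F_removed
F_out = 511 - 87
F_out = 424 kg/hr


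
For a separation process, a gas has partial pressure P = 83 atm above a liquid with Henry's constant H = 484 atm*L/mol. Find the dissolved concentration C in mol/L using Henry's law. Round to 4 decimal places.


C = P / H
C = 83 / 484
C = 0.1715 mol/L


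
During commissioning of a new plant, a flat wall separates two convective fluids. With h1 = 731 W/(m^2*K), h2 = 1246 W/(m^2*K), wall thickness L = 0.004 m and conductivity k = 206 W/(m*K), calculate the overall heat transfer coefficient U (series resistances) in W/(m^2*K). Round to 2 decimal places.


1/U = 1/h1 + L/k + 1/h2
1/U = 1/731 + 0.004/206 + 1/1246
1/U = 0.0013679891 + 1.94175e-05 + 0.0008025682
1/U = 0.0021899748
U = 456.63 W/(m^2*K)


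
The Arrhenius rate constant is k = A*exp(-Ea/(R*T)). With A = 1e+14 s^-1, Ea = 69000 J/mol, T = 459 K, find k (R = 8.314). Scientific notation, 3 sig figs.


k = A * exp(-Ea/(R*T))
k = 1e+14 * exp(-69000 / (8.314 * 459))
k = 1e+14 * exp(-18.081164)
k = 1.40e+06


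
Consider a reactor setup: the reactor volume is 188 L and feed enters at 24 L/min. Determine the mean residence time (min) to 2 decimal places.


tau = V / v0
tau = 188 / 24
tau = 7.83 min


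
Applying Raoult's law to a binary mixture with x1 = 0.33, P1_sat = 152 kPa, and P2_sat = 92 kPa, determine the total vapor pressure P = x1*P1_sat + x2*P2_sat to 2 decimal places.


P = x1*P1_sat + x2*P2_sat
x2 = 1 - x1 = 1 - 0.33 = 0.67
P = 0.33*152 + 0.67*92
P = 50.16 + 61.64
P = 111.80 kPa


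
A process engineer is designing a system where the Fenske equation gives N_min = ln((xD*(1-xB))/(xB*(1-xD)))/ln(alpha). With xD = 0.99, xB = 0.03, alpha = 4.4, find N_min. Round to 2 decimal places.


N_min = ln((xD*(1-xB))/(xB*(1-xD))) / ln(alpha)
Numerator inside ln: 0.9603 / 0.0003 = 3201.0
ln(3201.0) = 8.071219
ln(alpha) = ln(4.4) = 1.481605
N_min = 8.071219 / 1.481605 = 5.45


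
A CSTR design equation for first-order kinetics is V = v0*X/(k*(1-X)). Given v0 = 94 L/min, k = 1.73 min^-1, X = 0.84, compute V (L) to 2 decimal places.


V = v0 * X / (k * (1 - X))
V = 94 * 0.84 / (1.73 * (1 - 0.84))
V = 78.96 / (1.73 * 0.16)
V = 78.96 / 0.2768
V = 285.26 L


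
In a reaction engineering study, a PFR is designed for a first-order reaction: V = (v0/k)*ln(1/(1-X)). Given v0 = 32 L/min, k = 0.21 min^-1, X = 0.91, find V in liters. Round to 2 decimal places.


V = (v0/k) * ln(1/(1-X))
V = (32/0.21) * ln(1/(1-0.91))
V = 152.380952 * ln(11.111111)
V = 152.380952 * 2.407946
V = 366.93 L


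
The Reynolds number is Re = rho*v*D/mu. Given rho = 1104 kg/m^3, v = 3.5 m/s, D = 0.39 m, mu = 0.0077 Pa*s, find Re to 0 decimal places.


Re = rho * v * D / mu
Re = 1104 * 3.5 * 0.39 / 0.0077
Re = 1506.96 / 0.0077
Re = 195709


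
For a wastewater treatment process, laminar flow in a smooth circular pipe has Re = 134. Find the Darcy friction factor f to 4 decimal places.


f = 64 / Re
f = 64 / 134
f = 0.4776


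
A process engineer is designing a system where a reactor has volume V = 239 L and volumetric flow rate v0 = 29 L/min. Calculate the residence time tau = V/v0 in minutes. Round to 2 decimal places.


tau = V / v0
tau = 239 / 29
tau = 8.24 min


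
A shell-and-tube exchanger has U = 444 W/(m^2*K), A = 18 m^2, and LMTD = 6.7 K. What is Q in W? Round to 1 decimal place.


Q = U * A * LMTD
Q = 444 * 18 * 6.7
Q = 53546.4 W


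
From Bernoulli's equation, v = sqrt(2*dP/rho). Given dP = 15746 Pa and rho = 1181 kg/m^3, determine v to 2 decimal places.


v = sqrt(2*dP/rho)
v = sqrt(2*15746/1181)
v = sqrt(26.665538)
v = 5.16 m/s


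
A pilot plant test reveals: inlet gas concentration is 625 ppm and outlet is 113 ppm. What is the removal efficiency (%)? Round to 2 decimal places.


Efficiency = (G_in - G_out) / G_in * 100%
Efficiency = (625 - 113) / 625 * 100
Efficiency = 512 / 625 * 100
Efficiency = 81.92%


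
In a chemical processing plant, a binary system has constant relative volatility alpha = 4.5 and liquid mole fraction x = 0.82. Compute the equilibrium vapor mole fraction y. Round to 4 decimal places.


y = alpha*x / (1 + (alpha-1)*x)
y = 4.5*0.82 / (1 + (4.5-1)*0.82)
y = 3.69 / (1 + 2.87)
y = 3.69 / 3.87
y = 0.9535


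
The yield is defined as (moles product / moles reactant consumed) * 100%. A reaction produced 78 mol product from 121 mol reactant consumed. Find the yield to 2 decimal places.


Yield = (moles product / moles consumed) * 100%
Yield = (78 / 121) * 100
Yield = 0.6446 * 100
Yield = 64.46%


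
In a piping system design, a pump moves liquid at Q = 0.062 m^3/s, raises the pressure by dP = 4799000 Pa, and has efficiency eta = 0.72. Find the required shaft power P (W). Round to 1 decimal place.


P = Q * dP / eta
P = 0.062 * 4799000 / 0.72
P = 297538.0 / 0.72
P = 413247.2 W


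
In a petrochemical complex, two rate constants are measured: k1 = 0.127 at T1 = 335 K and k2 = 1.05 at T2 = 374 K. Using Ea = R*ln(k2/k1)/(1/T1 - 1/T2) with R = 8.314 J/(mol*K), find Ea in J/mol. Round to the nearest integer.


Ea = R * ln(k2/k1) / (1/T1 - 1/T2)
ln(k2/k1) = ln(1.05/0.127) = 2.1123584
1/T1 - 1/T2 = 1/335 - 1/374 = 0.000311277835
Ea = 8.314 * 2.1123584 / 0.000311277835
Ea = 56420 J/mol


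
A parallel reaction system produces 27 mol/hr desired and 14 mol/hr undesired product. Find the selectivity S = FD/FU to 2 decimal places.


S = desired product rate / undesired product rate
S = 27 / 14
S = 1.93


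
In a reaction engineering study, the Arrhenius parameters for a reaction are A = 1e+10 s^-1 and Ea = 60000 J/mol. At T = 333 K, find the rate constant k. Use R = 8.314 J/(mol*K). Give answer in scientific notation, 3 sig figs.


k = A * exp(-Ea/(R*T))
k = 1e+10 * exp(-60000 / (8.314 * 333))
k = 1e+10 * exp(-21.6719)
k = 3.87e+00


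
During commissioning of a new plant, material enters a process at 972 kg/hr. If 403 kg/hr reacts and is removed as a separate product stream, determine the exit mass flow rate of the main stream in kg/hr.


Steady-state mass balance on the main outlet: F_out = F_in - F_removed
F_out = 972 - 403
F_out = 569 kg/hr


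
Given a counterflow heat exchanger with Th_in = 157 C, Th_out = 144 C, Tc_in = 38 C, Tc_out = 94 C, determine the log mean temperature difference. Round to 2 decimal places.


dT1 = Th_in - Tc_out = 157 - 94 = 63
dT2 = Th_out - Tc_in = 144 - 38 = 106
LMTD = (dT1 - dT2) / ln(dT1/dT2)
LMTD = (63 - 106) / ln(63/106)
LMTD = 82.64 K


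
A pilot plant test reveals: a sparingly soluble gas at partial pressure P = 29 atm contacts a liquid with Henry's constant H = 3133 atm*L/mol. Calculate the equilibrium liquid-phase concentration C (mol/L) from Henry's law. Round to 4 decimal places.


C = P / H
C = 29 / 3133
C = 0.0093 mol/L


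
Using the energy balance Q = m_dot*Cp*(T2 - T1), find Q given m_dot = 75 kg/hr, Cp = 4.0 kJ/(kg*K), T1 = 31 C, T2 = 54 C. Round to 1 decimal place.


Q = m_dot * Cp * (T2 - T1)
Q = 75 * 4.0 * (54 - 31)
Q = 75 * 4.0 * 23
Q = 6900.0 kJ/hr


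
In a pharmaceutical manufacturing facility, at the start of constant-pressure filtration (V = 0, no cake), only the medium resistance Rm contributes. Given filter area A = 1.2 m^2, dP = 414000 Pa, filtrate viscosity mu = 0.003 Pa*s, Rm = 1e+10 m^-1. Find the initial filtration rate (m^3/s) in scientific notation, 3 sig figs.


rate = A * dP / (mu * Rm)
rate = 1.2 * 414000 / (0.003 * 1e+10)
rate = 496800.0 / 3.000e+07
rate = 1.66e-02 m^3/s


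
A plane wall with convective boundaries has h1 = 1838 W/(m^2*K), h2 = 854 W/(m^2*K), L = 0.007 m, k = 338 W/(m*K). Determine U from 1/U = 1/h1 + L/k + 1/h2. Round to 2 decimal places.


1/U = 1/h1 + L/k + 1/h2
1/U = 1/1838 + 0.007/338 + 1/854
1/U = 0.0005440696 + 2.07101e-05 + 0.0011709602
1/U = 0.0017357399
U = 576.12 W/(m^2*K)


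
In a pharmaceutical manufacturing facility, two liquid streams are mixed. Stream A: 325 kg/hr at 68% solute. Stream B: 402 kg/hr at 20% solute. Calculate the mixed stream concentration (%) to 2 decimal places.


Mass balance on solute: F1*x1 + F2*x2 = F3*x3
F3 = F1 + F2 = 325 + 402 = 727 kg/hr
x3 = (F1*x1 + F2*x2)/F3
x3 = (325*0.68 + 402*0.2) / 727
x3 = 41.46%


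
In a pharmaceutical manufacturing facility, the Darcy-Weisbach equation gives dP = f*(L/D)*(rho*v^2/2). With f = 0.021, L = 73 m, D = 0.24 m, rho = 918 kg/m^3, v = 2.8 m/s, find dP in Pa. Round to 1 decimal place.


dP = f * (L/D) * (rho*v^2/2)
dP = 0.021 * (73/0.24) * (918*2.8^2/2)
L/D = 304.16666667
rho*v^2/2 = 918*7.84/2 = 3598.56
dP = 0.021 * 304.16666667 * 3598.56
dP = 22985.8 Pa


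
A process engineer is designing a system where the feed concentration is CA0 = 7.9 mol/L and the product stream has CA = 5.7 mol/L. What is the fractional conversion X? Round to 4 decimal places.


X = (CA0 - CA) / CA0
X = (7.9 - 5.7) / 7.9
X = 2.2 / 7.9
X = 0.2785


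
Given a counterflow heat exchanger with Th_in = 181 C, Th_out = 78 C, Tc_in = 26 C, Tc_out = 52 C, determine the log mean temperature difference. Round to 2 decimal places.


dT1 = Th_in - Tc_out = 181 - 52 = 129
dT2 = Th_out - Tc_in = 78 - 26 = 52
LMTD = (dT1 - dT2) / ln(dT1/dT2)
LMTD = (129 - 52) / ln(129/52)
LMTD = 84.75 K


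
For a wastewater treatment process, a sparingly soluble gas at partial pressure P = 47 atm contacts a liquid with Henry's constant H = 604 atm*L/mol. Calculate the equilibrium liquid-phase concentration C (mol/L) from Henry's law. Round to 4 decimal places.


C = P / H
C = 47 / 604
C = 0.0778 mol/L


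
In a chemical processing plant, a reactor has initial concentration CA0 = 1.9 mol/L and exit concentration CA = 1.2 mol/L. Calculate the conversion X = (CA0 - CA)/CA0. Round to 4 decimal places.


X = (CA0 - CA) / CA0
X = (1.9 - 1.2) / 1.9
X = 0.7 / 1.9
X = 0.3684


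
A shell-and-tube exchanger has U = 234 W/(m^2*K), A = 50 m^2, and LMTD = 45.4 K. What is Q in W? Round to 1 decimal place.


Q = U * A * LMTD
Q = 234 * 50 * 45.4
Q = 531180.0 W


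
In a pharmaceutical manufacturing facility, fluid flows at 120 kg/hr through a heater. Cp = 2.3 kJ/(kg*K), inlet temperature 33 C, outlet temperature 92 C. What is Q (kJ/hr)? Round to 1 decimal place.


Q = m_dot * Cp * (T2 - T1)
Q = 120 * 2.3 * (92 - 33)
Q = 120 * 2.3 * 59
Q = 16284.0 kJ/hr


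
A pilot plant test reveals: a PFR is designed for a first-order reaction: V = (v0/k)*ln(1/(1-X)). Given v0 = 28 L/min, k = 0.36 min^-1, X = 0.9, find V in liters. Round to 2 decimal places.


V = (v0/k) * ln(1/(1-X))
V = (28/0.36) * ln(1/(1-0.9))
V = 77.777778 * ln(10.0)
V = 77.777778 * 2.302585
V = 179.09 L


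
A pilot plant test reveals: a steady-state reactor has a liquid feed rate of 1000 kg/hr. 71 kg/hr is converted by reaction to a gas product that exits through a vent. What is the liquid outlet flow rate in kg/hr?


Steady-state mass balance on the main outlet: F_out = F_in - F_removed
F_out = 1000 - 71
F_out = 929 kg/hr


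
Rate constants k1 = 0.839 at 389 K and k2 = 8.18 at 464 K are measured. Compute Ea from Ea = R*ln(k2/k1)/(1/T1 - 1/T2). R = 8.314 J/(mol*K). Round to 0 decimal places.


Ea = R * ln(k2/k1) / (1/T1 - 1/T2)
ln(k2/k1) = ln(8.18/0.839) = 2.2772367
1/T1 - 1/T2 = 1/389 - 1/464 = 0.000415521674
Ea = 8.314 * 2.2772367 / 0.000415521674
Ea = 45564 J/mol


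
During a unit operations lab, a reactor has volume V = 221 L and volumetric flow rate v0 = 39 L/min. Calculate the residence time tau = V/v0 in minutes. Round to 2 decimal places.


tau = V / v0
tau = 221 / 39
tau = 5.67 min


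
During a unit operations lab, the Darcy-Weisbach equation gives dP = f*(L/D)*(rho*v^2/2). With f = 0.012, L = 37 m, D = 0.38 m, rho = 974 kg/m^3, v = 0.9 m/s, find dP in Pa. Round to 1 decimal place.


dP = f * (L/D) * (rho*v^2/2)
dP = 0.012 * (37/0.38) * (974*0.9^2/2)
L/D = 97.36842105
rho*v^2/2 = 974*0.81/2 = 394.47
dP = 0.012 * 97.36842105 * 394.47
dP = 460.9 Pa


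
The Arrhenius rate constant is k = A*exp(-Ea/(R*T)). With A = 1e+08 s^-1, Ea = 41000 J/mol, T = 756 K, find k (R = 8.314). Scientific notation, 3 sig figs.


k = A * exp(-Ea/(R*T))
k = 1e+08 * exp(-41000 / (8.314 * 756))
k = 1e+08 * exp(-6.52307)
k = 1.47e+05


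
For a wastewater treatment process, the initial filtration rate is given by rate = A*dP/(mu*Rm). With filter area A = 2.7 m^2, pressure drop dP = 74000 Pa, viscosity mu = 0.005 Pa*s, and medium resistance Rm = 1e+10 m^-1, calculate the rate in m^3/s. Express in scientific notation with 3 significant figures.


rate = A * dP / (mu * Rm)
rate = 2.7 * 74000 / (0.005 * 1e+10)
rate = 199800.0 / 5.000e+07
rate = 4.00e-03 m^3/s


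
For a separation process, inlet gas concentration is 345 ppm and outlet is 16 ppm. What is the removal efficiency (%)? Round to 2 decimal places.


Efficiency = (G_in - G_out) / G_in * 100%
Efficiency = (345 - 16) / 345 * 100
Efficiency = 329 / 345 * 100
Efficiency = 95.36%


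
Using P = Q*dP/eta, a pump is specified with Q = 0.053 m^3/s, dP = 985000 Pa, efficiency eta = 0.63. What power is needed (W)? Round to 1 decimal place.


P = Q * dP / eta
P = 0.053 * 985000 / 0.63
P = 52205.0 / 0.63
P = 82865.1 W


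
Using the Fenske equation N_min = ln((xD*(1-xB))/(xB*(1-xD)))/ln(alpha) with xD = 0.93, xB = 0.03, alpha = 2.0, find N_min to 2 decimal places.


N_min = ln((xD*(1-xB))/(xB*(1-xD))) / ln(alpha)
Numerator inside ln: 0.9021 / 0.0021 = 429.571429
ln(429.571429) = 6.062788
ln(alpha) = ln(2.0) = 0.693147
N_min = 6.062788 / 0.693147 = 8.75


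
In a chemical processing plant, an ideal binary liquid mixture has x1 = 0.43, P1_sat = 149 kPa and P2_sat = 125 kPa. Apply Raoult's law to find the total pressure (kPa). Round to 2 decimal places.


P = x1*P1_sat + x2*P2_sat
x2 = 1 - x1 = 1 - 0.43 = 0.57
P = 0.43*149 + 0.57*125
P = 64.07 + 71.25
P = 135.32 kPa


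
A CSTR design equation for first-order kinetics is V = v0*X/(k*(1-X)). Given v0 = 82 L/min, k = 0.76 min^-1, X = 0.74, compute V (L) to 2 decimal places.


V = v0 * X / (k * (1 - X))
V = 82 * 0.74 / (0.76 * (1 - 0.74))
V = 60.68 / (0.76 * 0.26)
V = 60.68 / 0.1976
V = 307.09 L


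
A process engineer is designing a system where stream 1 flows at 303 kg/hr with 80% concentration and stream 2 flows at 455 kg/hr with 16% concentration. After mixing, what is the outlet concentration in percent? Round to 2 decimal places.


Mass balance on solute: F1*x1 + F2*x2 = F3*x3
F3 = F1 + F2 = 303 + 455 = 758 kg/hr
x3 = (F1*x1 + F2*x2)/F3
x3 = (303*0.8 + 455*0.16) / 758
x3 = 41.58%


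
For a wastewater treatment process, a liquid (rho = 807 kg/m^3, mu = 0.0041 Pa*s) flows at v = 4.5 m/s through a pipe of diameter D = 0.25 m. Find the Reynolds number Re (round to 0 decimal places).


Re = rho * v * D / mu
Re = 807 * 4.5 * 0.25 / 0.0041
Re = 907.875 / 0.0041
Re = 221433


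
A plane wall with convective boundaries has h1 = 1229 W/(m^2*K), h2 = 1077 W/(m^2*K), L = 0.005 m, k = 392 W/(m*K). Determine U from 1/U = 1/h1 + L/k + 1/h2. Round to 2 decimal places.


1/U = 1/h1 + L/k + 1/h2
1/U = 1/1229 + 0.005/392 + 1/1077
1/U = 0.0008136697 + 1.27551e-05 + 0.0009285051
1/U = 0.0017549299
U = 569.82 W/(m^2*K)
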